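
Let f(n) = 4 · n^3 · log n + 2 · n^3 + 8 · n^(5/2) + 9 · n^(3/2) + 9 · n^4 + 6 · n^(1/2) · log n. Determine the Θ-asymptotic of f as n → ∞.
f(n) ∈ Θ(n^4)

Compare the terms by growth order. For large n, n^a · (log n)^b dominates n^a' · (log n)^b' iff a > a', or (a = a' and b > b'). Ranking the 6 terms shows the dominant one is 9 · n^4. Hence f(n) ∈ Θ(n^4).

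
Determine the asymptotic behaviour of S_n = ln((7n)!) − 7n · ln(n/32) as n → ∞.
S_n ~ 7n · (ln 224 − 1) + O(ln n)

Stirling: ln((7n)!) = 7n ln(7n) − 7n + O(ln n).
  S_n = 7n ln(7n) − 7n − 7n ln(n/32) + O(ln n)
      = 7n ln(7n) − 7n ln n + 7n ln 32 − 7n + O(ln n)
      = 7n ln 7 + 7n ln 32 − 7n + O(ln n)
      = 7n (ln 224 − 1) + O(ln n).
Numerically ln(224) − 1 ≈ 4.4116.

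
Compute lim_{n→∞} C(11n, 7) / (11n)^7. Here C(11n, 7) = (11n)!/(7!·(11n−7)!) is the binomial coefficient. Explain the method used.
lim = 1/7! = 1/5040

With N = 11n → ∞: C(N, 7) / N^7 = [N(N−1)…(N−6)] / (7! · N^7) = (1/7!) · 1 · (1 − 1/(11n)) · … · (1 − 6/(11n)). Each factor → 1 as N → ∞, so the limit is 1/7! = 1/5040.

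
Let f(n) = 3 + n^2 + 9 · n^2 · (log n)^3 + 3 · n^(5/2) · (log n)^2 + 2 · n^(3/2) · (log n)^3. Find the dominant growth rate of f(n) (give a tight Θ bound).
f(n) ∈ Θ(n^(5/2) · (log n)^2)

Compare the terms by growth order. For large n, n^a · (log n)^b dominates n^a' · (log n)^b' iff a > a', or (a = a' and b > b'). Ranking the 5 terms shows the dominant one is 3 · n^(5/2) · (log n)^2. Hence f(n) ∈ Θ(n^(5/2) · (log n)^2).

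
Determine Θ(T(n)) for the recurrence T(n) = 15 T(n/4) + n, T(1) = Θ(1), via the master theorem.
T(n) = Θ(n^(log_4 15))

Master theorem: compare f(n) = n to n^(log_4 15) where log_4 15 ≈ 1.953. Since 1 < log_4 15, we have f(n) = O(n^(log_4 15 − ε)) for some ε > 0 — Case 1. Hence T(n) = Θ(n^(log_4 15)).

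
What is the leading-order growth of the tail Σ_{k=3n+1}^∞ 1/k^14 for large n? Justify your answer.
Σ_{k>3n} 1/k^14 ~ 1/(13 · (3n)^13)

Compare to the integral: ∫_{3n}^∞ x^(−14) dx = [−x^(−13)/13]_{3n}^∞ = 1/((14−1)·(3n)^13). Euler-Maclaurin then gives
  Σ_{k>3n} 1/k^14 = ∫_{3n}^∞ dx/x^14 − 1/(2·(3n)^14) + O(1/(3n)^15).
(Equivalently this is ζ(14) − Σ_{k≤3n} 1/k^14.)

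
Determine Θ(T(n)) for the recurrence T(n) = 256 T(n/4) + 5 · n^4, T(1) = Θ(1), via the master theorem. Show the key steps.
T(n) = Θ(n^4 log n)

log_4 256 = 4, and f(n) = 5 · n^4 = Θ(n^(log_4 256)). This is Case 2 of the master theorem: T(n) = Θ(f(n) · log n) = Θ(n^4 log n).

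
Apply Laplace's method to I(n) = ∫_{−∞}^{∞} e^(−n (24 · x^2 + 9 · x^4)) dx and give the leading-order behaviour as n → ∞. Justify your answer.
I(n) ~ sqrt(π/(24n))

φ(x) = 24 · x^2 + 9 · x^4 has its unique global minimum at x* = 0 (since φ'(x) = 48x + 36x^3 = 0 only at x = 0 for real x with both coefficients positive, and φ → ∞ as |x| → ∞). At x* = 0, φ(0) = 0 and φ''(0) = 48. Laplace's method then gives
  I(n) ~ sqrt(2π / (n · φ''(0))) · e^(−n φ(0)) = sqrt(2π / (48n)) = sqrt(π/(24n)).
The 9 · x^4 term contributes only at subleading order (an O(1/n) relative correction).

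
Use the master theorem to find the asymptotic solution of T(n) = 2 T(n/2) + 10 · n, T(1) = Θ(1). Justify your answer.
T(n) = Θ(n log n)

log_2 2 = 1, and f(n) = 10 · n = Θ(n^(log_2 2)). This is Case 2 of the master theorem: T(n) = Θ(f(n) · log n) = Θ(n log n).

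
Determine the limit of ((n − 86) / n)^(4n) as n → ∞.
lim = e^(−344)

Rewrite as (1 − 86/n)^(4n). By the standard limit (1 + x/n)^n → e^x, we have (1 − 86/n)^n → e^(−86), and raising to the 4th power gives e^(−344).
More precisely, ln[(1 − 86/n)^(4n)] = 4n · ln(1 − 86/n) = 4n · (-86/n + O(1/n^2)) = -344 + O(1/n) → -344.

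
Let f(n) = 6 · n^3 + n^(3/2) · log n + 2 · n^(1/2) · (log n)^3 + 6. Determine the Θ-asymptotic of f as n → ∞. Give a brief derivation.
f(n) ∈ Θ(n^3)

Compare the terms by growth order. For large n, n^a · (log n)^b dominates n^a' · (log n)^b' iff a > a', or (a = a' and b > b'). Ranking the 4 terms shows the dominant one is 6 · n^3. Hence f(n) ∈ Θ(n^3).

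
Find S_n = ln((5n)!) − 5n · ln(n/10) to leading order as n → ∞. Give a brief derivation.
S_n ~ 5n · (ln 50 − 1) + O(ln n)

Stirling: ln((5n)!) = 5n ln(5n) − 5n + O(ln n).
  S_n = 5n ln(5n) − 5n − 5n ln(n/10) + O(ln n)
      = 5n ln(5n) − 5n ln n + 5n ln 10 − 5n + O(ln n)
      = 5n ln 5 + 5n ln 10 − 5n + O(ln n)
      = 5n (ln 50 − 1) + O(ln n).
Numerically ln(50) − 1 ≈ 2.9120.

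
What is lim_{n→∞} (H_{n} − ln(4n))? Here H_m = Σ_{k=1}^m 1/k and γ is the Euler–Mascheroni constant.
lim = −ln 4 + γ

By Euler-Maclaurin, H_m = ln m + γ + O(1/m). So
  H_{n} − ln(4n) = ln(n) + γ − ln(4n) + O(1/n)
                       = ln(1/4) + γ + O(1/n).
Hence the limit is ln(1/4) + γ.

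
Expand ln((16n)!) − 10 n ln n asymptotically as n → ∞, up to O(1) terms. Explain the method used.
ln((16n)!) − 10 n ln n = 6 n ln n + 16(ln 16 − 1) n + (1/2) ln(2π·16n) + O(1/n)

Stirling: ln((16n)!) = 16n ln(16n) − 16n + (1/2) ln(2π·16n) + O(1/n).
Expand 16n ln(16n) = 16n (ln n + ln 16) = 16n ln n + 16n ln 16.
Subtract 10n ln n: leading term is (16 − 10) n ln n = 6 n ln n. The next term is 16n ln 16 − 16n = 16(ln 16 − 1) n. Then the (1/2) ln(2π·16n) correction.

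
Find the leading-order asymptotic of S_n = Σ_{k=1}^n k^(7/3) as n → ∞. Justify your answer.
S_n ~ (3/10) · n^(10/3)

Integral comparison: Σ_{k=1}^n k^(7/3) = ∫_0^n x^(7/3) dx + O(n^(7/3)). The integral is n^(1 + 7/3) / (1 + 7/3) = n^((7+3)/3) / ((7+3)/3) = (3/10) · n^(10/3).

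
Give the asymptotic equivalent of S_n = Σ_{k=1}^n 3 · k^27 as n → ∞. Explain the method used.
S_n ~ 3 · n^28 / 28

By integral comparison (Euler-Maclaurin), Σ_{k=1}^n 3 · k^27 = 3 · ∫_0^n x^27 dx + O(n^27) = 3 · n^28/28 + O(n^27). (Equivalently, Faulhaber's formula gives the same leading term.)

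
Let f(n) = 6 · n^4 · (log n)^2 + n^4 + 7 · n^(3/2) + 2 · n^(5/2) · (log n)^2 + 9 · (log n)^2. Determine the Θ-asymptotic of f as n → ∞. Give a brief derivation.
f(n) ∈ Θ(n^4 · (log n)^2)

Compare the terms by growth order. For large n, n^a · (log n)^b dominates n^a' · (log n)^b' iff a > a', or (a = a' and b > b'). Ranking the 5 terms shows the dominant one is 6 · n^4 · (log n)^2. Hence f(n) ∈ Θ(n^4 · (log n)^2).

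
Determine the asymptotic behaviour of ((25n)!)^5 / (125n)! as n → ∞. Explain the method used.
((25n)!)^5/(125n)! ~ ((2π·25n)^(4/2) / sqrt(5)) · 5^(−5·25n)  →  0

Write N = 25n. Stirling: N! ~ sqrt(2π N)(N/e)^N and (5N)! ~ sqrt(2π·5N)·(5N/e)^(5N).
  (N!)^5/(5N)! ~ (2π N)^(5/2) (N/e)^(5N) / [sqrt(2π·5N) (5N/e)^(5N)]
     = (2π N)^(5/2) / sqrt(2π·5N) · (N/(5N))^(5N)
     = (2π N)^((5−1)/2) / sqrt(5) · 5^(−5N).
Since 5^5 > 1, the factor 5^(−5N) decays exponentially, so the ratio → 0. Substituting N = 25n gives the stated form.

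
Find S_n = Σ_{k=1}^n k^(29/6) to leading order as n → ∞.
S_n ~ (6/35) · n^(35/6)

Integral comparison: Σ_{k=1}^n k^(29/6) = ∫_0^n x^(29/6) dx + O(n^(29/6)). The integral is n^(1 + 29/6) / (1 + 29/6) = n^((29+6)/6) / ((29+6)/6) = (6/35) · n^(35/6).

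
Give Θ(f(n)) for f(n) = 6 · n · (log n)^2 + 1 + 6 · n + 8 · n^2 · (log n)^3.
f(n) ∈ Θ(n^2 · (log n)^3)

Compare the terms by growth order. For large n, n^a · (log n)^b dominates n^a' · (log n)^b' iff a > a', or (a = a' and b > b'). Ranking the 4 terms shows the dominant one is 8 · n^2 · (log n)^3. Hence f(n) ∈ Θ(n^2 · (log n)^3).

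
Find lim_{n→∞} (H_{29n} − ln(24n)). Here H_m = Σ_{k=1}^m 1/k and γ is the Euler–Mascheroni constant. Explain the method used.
lim = ln(29/24) + γ

By Euler-Maclaurin, H_m = ln m + γ + O(1/m). So
  H_{29n} − ln(24n) = ln(29n) + γ − ln(24n) + O(1/n)
                       = ln(29/24) + γ + O(1/n).
Hence the limit is ln(29/24) + γ.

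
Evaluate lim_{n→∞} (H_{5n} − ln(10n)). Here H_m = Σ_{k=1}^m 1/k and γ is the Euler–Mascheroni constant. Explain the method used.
lim = −ln 2 + γ

By Euler-Maclaurin, H_m = ln m + γ + O(1/m). So
  H_{5n} − ln(10n) = ln(5n) + γ − ln(10n) + O(1/n)
                       = ln(5/10) + γ + O(1/n).
Hence the limit is ln(5/10) + γ (= −ln 2).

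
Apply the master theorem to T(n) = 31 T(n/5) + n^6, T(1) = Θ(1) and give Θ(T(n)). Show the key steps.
T(n) = Θ(n^6)

log_5 31 ≈ 2.134. f(n) = n^6 dominates n^(log_5 31) since 6 > 2.134, and the regularity condition a·f(n/b) = 31·(n/5)^6 = (31/15625)·n^6 ≤ c·f(n) holds with c = 31/15625 ≈ 0.00198 < 1. So this is Case 3: T(n) = Θ(f(n)) = Θ(n^6).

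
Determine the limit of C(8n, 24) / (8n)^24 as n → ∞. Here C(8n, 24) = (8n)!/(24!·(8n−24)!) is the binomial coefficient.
lim = 1/24! = 1/620448401733239439360000

With N = 8n → ∞: C(N, 24) / N^24 = [N(N−1)…(N−23)] / (24! · N^24) = (1/24!) · 1 · (1 − 1/(8n)) · … · (1 − 23/(8n)). Each factor → 1 as N → ∞, so the limit is 1/24! = 1/620448401733239439360000.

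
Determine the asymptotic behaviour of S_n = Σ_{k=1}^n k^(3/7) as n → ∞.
S_n ~ (7/10) · n^(10/7)

Integral comparison: Σ_{k=1}^n k^(3/7) = ∫_0^n x^(3/7) dx + O(n^(3/7)). The integral is n^(1 + 3/7) / (1 + 3/7) = n^((3+7)/7) / ((3+7)/7) = (7/10) · n^(10/7).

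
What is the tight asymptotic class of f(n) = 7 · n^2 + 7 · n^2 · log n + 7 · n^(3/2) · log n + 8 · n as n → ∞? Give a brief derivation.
f(n) ∈ Θ(n^2 · log n)

Compare the terms by growth order. For large n, n^a · (log n)^b dominates n^a' · (log n)^b' iff a > a', or (a = a' and b > b'). Ranking the 4 terms shows the dominant one is 7 · n^2 · log n. Hence f(n) ∈ Θ(n^2 · log n).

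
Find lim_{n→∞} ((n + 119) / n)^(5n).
lim = e^595

Rewrite as (1 + 119/n)^(5n). By the standard limit (1 + x/n)^n → e^x, we have (1 + 119/n)^n → e^119, and raising to the 5th power gives e^595.
More precisely, ln[(1 + 119/n)^(5n)] = 5n · ln(1 + 119/n) = 5n · (119/n + O(1/n^2)) = 595 + O(1/n) → 595.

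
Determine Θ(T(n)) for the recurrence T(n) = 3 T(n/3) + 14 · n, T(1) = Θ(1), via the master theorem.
T(n) = Θ(n log n)

log_3 3 = 1, and f(n) = 14 · n = Θ(n^(log_3 3)). This is Case 2 of the master theorem: T(n) = Θ(f(n) · log n) = Θ(n log n).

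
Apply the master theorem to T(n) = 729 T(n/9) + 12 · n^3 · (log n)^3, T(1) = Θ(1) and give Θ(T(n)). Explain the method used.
T(n) = Θ(n^3 · (log n)^4)

Here log_9 729 = 3 and f(n) = 12 · n^3 · (log n)^3 = Θ(n^(log_9 729) · (log n)^3). This is the extended Case 2 of the master theorem (f matches the critical exponent up to log factors), giving T(n) = Θ(n^(log_9 729) · (log n)^(3+1)) = Θ(n^3 · (log n)^4).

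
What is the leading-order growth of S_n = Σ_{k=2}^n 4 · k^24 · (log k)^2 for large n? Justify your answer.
S_n ~ 4 · n^25 · (log n)^2 / 25

By integral comparison, S_n = ∫_1^n 4 · x^24 · (log x)^2 dx + O(n^24 · (log n)^2). For the integral, the leading term of ∫_1^n x^24 (log x)^2 dx is n^25/25 · (log n)^2 (by repeated integration by parts; each step lowers the log-exponent and produces a relatively O(1/log n) correction). Hence S_n ~ 4 · n^25 · (log n)^2 / 25.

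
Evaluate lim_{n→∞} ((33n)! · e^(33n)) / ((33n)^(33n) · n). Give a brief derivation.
lim = 0

Stirling: (33n)! ~ sqrt(2π·33n) · (33n/e)^(33n). Hence
  (33n)! · e^(33n) / (33n)^(33n) ~ sqrt(2π·33n).
Dividing by n: sqrt(2π·33n) / n = sqrt(2π·33) · n^((1−2)/2), so the expression behaves like sqrt(2π·33) · n^((1−2)/2) → 0.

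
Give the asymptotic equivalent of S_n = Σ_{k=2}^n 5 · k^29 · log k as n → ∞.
S_n ~ n^30 log n / 6 − n^30 / 180

By integral comparison, S_n = ∫_1^n 5 · x^29 · log x dx + O(n^29 · log n). For the integral, ∫ x^29 log x dx = n^30 log n / 30 − n^30/900 (integration by parts). Hence S_n ~ n^30 log n / 6 − n^30 / 180.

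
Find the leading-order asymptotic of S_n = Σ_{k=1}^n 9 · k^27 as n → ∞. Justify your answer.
S_n ~ 9 · n^28 / 28

By integral comparison (Euler-Maclaurin), Σ_{k=1}^n 9 · k^27 = 9 · ∫_0^n x^27 dx + O(n^27) = 9 · n^28/28 + O(n^27). (Equivalently, Faulhaber's formula gives the same leading term.)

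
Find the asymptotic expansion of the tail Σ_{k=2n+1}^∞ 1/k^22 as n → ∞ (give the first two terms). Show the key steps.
Σ_{k>2n} 1/k^22 = 1/(21 · (2n)^21) − 1/(2 · (2n)^22) + O(1/(2n)^23)

Compare to the integral: ∫_{2n}^∞ x^(−22) dx = [−x^(−21)/21]_{2n}^∞ = 1/((22−1)·(2n)^21). The Euler-Maclaurin correction adds −f(2n)/2 = −1/(2·(2n)^22). Euler-Maclaurin then gives
  Σ_{k>2n} 1/k^22 = ∫_{2n}^∞ dx/x^22 − 1/(2·(2n)^22) + O(1/(2n)^23).
(Equivalently this is ζ(22) − Σ_{k≤2n} 1/k^22.)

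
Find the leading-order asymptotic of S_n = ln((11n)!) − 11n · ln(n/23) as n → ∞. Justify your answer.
S_n ~ 11n · (ln 253 − 1) + O(ln n)

Stirling: ln((11n)!) = 11n ln(11n) − 11n + O(ln n).
  S_n = 11n ln(11n) − 11n − 11n ln(n/23) + O(ln n)
      = 11n ln(11n) − 11n ln n + 11n ln 23 − 11n + O(ln n)
      = 11n ln 11 + 11n ln 23 − 11n + O(ln n)
      = 11n (ln 253 − 1) + O(ln n).
Numerically ln(253) − 1 ≈ 4.5334.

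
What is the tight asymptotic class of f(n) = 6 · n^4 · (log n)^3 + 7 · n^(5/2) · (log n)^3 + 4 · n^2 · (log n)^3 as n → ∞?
f(n) ∈ Θ(n^4 · (log n)^3)

Compare the terms by growth order. For large n, n^a · (log n)^b dominates n^a' · (log n)^b' iff a > a', or (a = a' and b > b'). Ranking the 3 terms shows the dominant one is 6 · n^4 · (log n)^3. Hence f(n) ∈ Θ(n^4 · (log n)^3).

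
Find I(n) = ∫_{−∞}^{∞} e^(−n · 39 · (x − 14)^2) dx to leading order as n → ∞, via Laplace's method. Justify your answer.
I(n) = sqrt(π/(39n))

Here φ(x) = 39 · (x − 14)^2 has its unique minimum at x* = 14 with φ(x*) = 0 and φ''(x*) = 78. Laplace's method gives
  I(n) ~ e^(−n φ(x*)) · sqrt(2π / (n · φ''(x*))) = sqrt(2π / (78n)) = sqrt(π/(39n)).
This is exact: substituting u = (x − 14)·sqrt(39n) gives I(n) = (1/sqrt(39n)) ∫_{−∞}^{∞} e^(−u^2) du = sqrt(π/(39n)).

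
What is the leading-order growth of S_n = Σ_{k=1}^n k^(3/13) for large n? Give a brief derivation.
S_n ~ (13/16) · n^(16/13)

Integral comparison: Σ_{k=1}^n k^(3/13) = ∫_0^n x^(3/13) dx + O(n^(3/13)). The integral is n^(1 + 3/13) / (1 + 3/13) = n^((3+13)/13) / ((3+13)/13) = (13/16) · n^(16/13).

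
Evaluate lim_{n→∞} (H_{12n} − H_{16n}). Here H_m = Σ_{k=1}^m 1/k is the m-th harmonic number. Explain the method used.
lim = ln(12/16) = ln(3/4)

Euler-Maclaurin gives H_m = ln m + γ + 1/(2m) + O(1/m^2). The γ and O(1/m) terms cancel in the difference:
  H_{12n} − H_{16n} = ln(12n) − ln(16n) + O(1/n) = ln(12/16) + O(1/n).
Hence the limit is ln(12/16) = ln(3/4).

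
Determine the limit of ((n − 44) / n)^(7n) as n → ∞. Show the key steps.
lim = e^(−308)

Rewrite as (1 − 44/n)^(7n). By the standard limit (1 + x/n)^n → e^x, we have (1 − 44/n)^n → e^(−44), and raising to the 7th power gives e^(−308).
More precisely, ln[(1 − 44/n)^(7n)] = 7n · ln(1 − 44/n) = 7n · (-44/n + O(1/n^2)) = -308 + O(1/n) → -308.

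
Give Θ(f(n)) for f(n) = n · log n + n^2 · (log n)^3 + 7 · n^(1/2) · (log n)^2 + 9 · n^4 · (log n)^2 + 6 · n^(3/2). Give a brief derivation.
f(n) ∈ Θ(n^4 · (log n)^2)

Compare the terms by growth order. For large n, n^a · (log n)^b dominates n^a' · (log n)^b' iff a > a', or (a = a' and b > b'). Ranking the 5 terms shows the dominant one is 9 · n^4 · (log n)^2. Hence f(n) ∈ Θ(n^4 · (log n)^2).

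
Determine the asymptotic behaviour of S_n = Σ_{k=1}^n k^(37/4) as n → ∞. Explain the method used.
S_n ~ (4/41) · n^(41/4)

Integral comparison: Σ_{k=1}^n k^(37/4) = ∫_0^n x^(37/4) dx + O(n^(37/4)). The integral is n^(1 + 37/4) / (1 + 37/4) = n^((37+4)/4) / ((37+4)/4) = (4/41) · n^(41/4).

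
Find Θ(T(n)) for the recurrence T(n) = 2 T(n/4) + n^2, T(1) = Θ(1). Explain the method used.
T(n) = Θ(n^2)

log_4 2 ≈ 0.500. f(n) = n^2 dominates n^(log_4 2) since 2 > 0.500, and the regularity condition a·f(n/b) = 2·(n/4)^2 = (2/16)·n^2 ≤ c·f(n) holds with c = 2/16 ≈ 0.125 < 1. So this is Case 3: T(n) = Θ(f(n)) = Θ(n^2).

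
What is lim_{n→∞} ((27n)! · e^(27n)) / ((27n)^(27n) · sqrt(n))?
lim = sqrt(2π·27)

Stirling: (27n)! ~ sqrt(2π·27n) · (27n/e)^(27n). Hence
  (27n)! · e^(27n) / (27n)^(27n) ~ sqrt(2π·27n).
Dividing by sqrt(n): sqrt(2π·27n) / sqrt(n) = sqrt(2π·27) · n^((1−1)/2), so the limit is sqrt(2π·27).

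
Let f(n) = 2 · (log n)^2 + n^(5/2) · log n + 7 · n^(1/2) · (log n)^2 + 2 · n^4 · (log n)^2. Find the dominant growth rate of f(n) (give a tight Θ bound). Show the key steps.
f(n) ∈ Θ(n^4 · (log n)^2)

Compare the terms by growth order. For large n, n^a · (log n)^b dominates n^a' · (log n)^b' iff a > a', or (a = a' and b > b'). Ranking the 4 terms shows the dominant one is 2 · n^4 · (log n)^2. Hence f(n) ∈ Θ(n^4 · (log n)^2).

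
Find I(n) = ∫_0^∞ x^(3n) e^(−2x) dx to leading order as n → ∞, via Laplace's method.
I(n) ~ (sqrt(2π·3n) / 2) · (3n/(2e))^(3n)

Write the integrand as exp(3n ln x − 2x) and set f(x) = 3n ln x − 2x. Then f'(x) = 3n/x − 2 = 0 at x* = 3n/2, and f''(x*) = −3n/x*^2 = −2^2/(3n). Laplace's method (interior maximum) gives
  I(n) ~ e^(f(x*)) · sqrt(2π / |f''(x*)|)
        = exp(3n ln(3n/2) − 3n) · sqrt(2π · 3n / 2^2)
        = (3n/2)^(3n) e^(−3n) · sqrt(2π·3n) / 2
        = (sqrt(2π·3n) / 2) · (3n/(2e))^(3n).
This matches Γ(3n+1)/2^(3n+1) with Stirling applied to Γ.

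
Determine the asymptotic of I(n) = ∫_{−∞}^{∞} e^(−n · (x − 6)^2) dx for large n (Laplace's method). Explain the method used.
I(n) = sqrt(π/n)

Here φ(x) = (x − 6)^2 has its unique minimum at x* = 6 with φ(x*) = 0 and φ''(x*) = 2. Laplace's method gives
  I(n) ~ e^(−n φ(x*)) · sqrt(2π / (n · φ''(x*))) = sqrt(2π / (2n)) = sqrt(π/n).
This is exact: substituting u = (x − 6)·sqrt(n) gives I(n) = (1/sqrt(n)) ∫_{−∞}^{∞} e^(−u^2) du = sqrt(π/n).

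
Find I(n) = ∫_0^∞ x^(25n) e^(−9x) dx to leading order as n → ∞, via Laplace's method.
I(n) ~ (sqrt(2π·25n) / 9) · (25n/(9e))^(25n)

Write the integrand as exp(25n ln x − 9x) and set f(x) = 25n ln x − 9x. Then f'(x) = 25n/x − 9 = 0 at x* = 25n/9, and f''(x*) = −25n/x*^2 = −9^2/(25n). Laplace's method (interior maximum) gives
  I(n) ~ e^(f(x*)) · sqrt(2π / |f''(x*)|)
        = exp(25n ln(25n/9) − 25n) · sqrt(2π · 25n / 9^2)
        = (25n/9)^(25n) e^(−25n) · sqrt(2π·25n) / 9
        = (sqrt(2π·25n) / 9) · (25n/(9e))^(25n).
This matches Γ(25n+1)/9^(25n+1) with Stirling applied to Γ.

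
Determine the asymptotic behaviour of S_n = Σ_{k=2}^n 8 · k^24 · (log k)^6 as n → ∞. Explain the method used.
S_n ~ 8 · n^25 · (log n)^6 / 25

By integral comparison, S_n = ∫_1^n 8 · x^24 · (log x)^6 dx + O(n^24 · (log n)^6). For the integral, the leading term of ∫_1^n x^24 (log x)^6 dx is n^25/25 · (log n)^6 (by repeated integration by parts; each step lowers the log-exponent and produces a relatively O(1/log n) correction). Hence S_n ~ 8 · n^25 · (log n)^6 / 25.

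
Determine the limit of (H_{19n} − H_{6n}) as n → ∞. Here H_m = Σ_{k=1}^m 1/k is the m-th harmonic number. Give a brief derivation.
lim = ln(19/6)

Euler-Maclaurin gives H_m = ln m + γ + 1/(2m) + O(1/m^2). The γ and O(1/m) terms cancel in the difference:
  H_{19n} − H_{6n} = ln(19n) − ln(6n) + O(1/n) = ln(19/6) + O(1/n).
Hence the limit is ln(19/6).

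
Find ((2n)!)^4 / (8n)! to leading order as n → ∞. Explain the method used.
((2n)!)^4/(8n)! ~ ((2π·2n)^(3/2) / 2) · 4^(−4·2n)  →  0

Write N = 2n. Stirling: N! ~ sqrt(2π N)(N/e)^N and (4N)! ~ sqrt(2π·4N)·(4N/e)^(4N).
  (N!)^4/(4N)! ~ (2π N)^(4/2) (N/e)^(4N) / [sqrt(2π·4N) (4N/e)^(4N)]
     = (2π N)^(4/2) / sqrt(2π·4N) · (N/(4N))^(4N)
     = (2π N)^((4−1)/2) / 2 · 4^(−4N).
Since 4^4 > 1, the factor 4^(−4N) decays exponentially, so the ratio → 0. Substituting N = 2n gives the stated form.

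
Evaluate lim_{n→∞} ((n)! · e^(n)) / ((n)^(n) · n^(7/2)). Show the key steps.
lim = 0

Stirling: (n)! ~ sqrt(2π·n) · (n/e)^(n). Hence
  (n)! · e^(n) / (n)^(n) ~ sqrt(2π·n).
Dividing by n^(7/2): sqrt(2π·n) / n^(7/2) = sqrt(2π) · n^((1−7)/2), so the expression behaves like sqrt(2π) · n^((1−7)/2) → 0.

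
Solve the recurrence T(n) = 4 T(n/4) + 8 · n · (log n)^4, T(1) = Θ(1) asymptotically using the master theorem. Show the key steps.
T(n) = Θ(n · (log n)^5)

Here log_4 4 = 1 and f(n) = 8 · n · (log n)^4 = Θ(n^(log_4 4) · (log n)^4). This is the extended Case 2 of the master theorem (f matches the critical exponent up to log factors), giving T(n) = Θ(n^(log_4 4) · (log n)^(4+1)) = Θ(n · (log n)^5).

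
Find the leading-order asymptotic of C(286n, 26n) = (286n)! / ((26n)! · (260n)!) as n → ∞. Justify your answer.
C(286n, 26n) ~ (285311670611/10000000000)^(26n) · sqrt(11/(20π·26n))

Write N = 26n. Apply Stirling to each factorial:
  (11N)! ~ sqrt(2π·11N) · (11N/e)^(11N),
  N! ~ sqrt(2π N) · (N/e)^N,
  (10N)! ~ sqrt(2π·10N) · (10N/e)^(10N).
The exponential factors combine to (11N)^(11N) / (N^N · (10N)^(10N)) = 11^(11N)/10^(10N) = (11^11/10^10)^N = (285311670611/10000000000)^N.
The square-root prefactors combine to sqrt(2π·11N) / (sqrt(2π N)·sqrt(2π·10N)) = sqrt(11 / (2π·10·N)) = sqrt(11/(20π·26n)).
Substituting N = 26n: C(286n, 26n) ~ (285311670611/10000000000)^(26n) · sqrt(11/(20π·26n)).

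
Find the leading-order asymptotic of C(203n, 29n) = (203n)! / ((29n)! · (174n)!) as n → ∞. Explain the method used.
C(203n, 29n) ~ (823543/46656)^(29n) · sqrt(7/(12π·29n))

Write N = 29n. Apply Stirling to each factorial:
  (7N)! ~ sqrt(2π·7N) · (7N/e)^(7N),
  N! ~ sqrt(2π N) · (N/e)^N,
  (6N)! ~ sqrt(2π·6N) · (6N/e)^(6N).
The exponential factors combine to (7N)^(7N) / (N^N · (6N)^(6N)) = 7^(7N)/6^(6N) = (7^7/6^6)^N = (823543/46656)^N.
The square-root prefactors combine to sqrt(2π·7N) / (sqrt(2π N)·sqrt(2π·6N)) = sqrt(7 / (2π·6·N)) = sqrt(7/(12π·29n)).
Substituting N = 29n: C(203n, 29n) ~ (823543/46656)^(29n) · sqrt(7/(12π·29n)).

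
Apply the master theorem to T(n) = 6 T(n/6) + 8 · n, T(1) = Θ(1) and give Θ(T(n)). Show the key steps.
T(n) = Θ(n log n)

log_6 6 = 1, and f(n) = 8 · n = Θ(n^(log_6 6)). This is Case 2 of the master theorem: T(n) = Θ(f(n) · log n) = Θ(n log n).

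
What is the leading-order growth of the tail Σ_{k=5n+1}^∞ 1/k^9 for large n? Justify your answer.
Σ_{k>5n} 1/k^9 ~ 1/(8 · (5n)^8)

Compare to the integral: ∫_{5n}^∞ x^(−9) dx = [−x^(−8)/8]_{5n}^∞ = 1/((9−1)·(5n)^8). Euler-Maclaurin then gives
  Σ_{k>5n} 1/k^9 = ∫_{5n}^∞ dx/x^9 − 1/(2·(5n)^9) + O(1/(5n)^10).
(Equivalently this is ζ(9) − Σ_{k≤5n} 1/k^9.)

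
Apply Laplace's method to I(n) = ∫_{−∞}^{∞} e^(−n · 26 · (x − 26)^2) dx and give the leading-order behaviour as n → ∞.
I(n) = sqrt(π/(26n))

Here φ(x) = 26 · (x − 26)^2 has its unique minimum at x* = 26 with φ(x*) = 0 and φ''(x*) = 52. Laplace's method gives
  I(n) ~ e^(−n φ(x*)) · sqrt(2π / (n · φ''(x*))) = sqrt(2π / (52n)) = sqrt(π/(26n)).
This is exact: substituting u = (x − 26)·sqrt(26n) gives I(n) = (1/sqrt(26n)) ∫_{−∞}^{∞} e^(−u^2) du = sqrt(π/(26n)).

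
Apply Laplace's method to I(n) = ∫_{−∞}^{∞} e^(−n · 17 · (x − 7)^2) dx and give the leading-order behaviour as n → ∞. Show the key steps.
I(n) = sqrt(π/(17n))

Here φ(x) = 17 · (x − 7)^2 has its unique minimum at x* = 7 with φ(x*) = 0 and φ''(x*) = 34. Laplace's method gives
  I(n) ~ e^(−n φ(x*)) · sqrt(2π / (n · φ''(x*))) = sqrt(2π / (34n)) = sqrt(π/(17n)).
This is exact: substituting u = (x − 7)·sqrt(17n) gives I(n) = (1/sqrt(17n)) ∫_{−∞}^{∞} e^(−u^2) du = sqrt(π/(17n)).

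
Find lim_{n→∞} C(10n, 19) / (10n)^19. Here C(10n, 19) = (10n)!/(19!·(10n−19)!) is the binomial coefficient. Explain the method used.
lim = 1/19! = 1/121645100408832000

With N = 10n → ∞: C(N, 19) / N^19 = [N(N−1)…(N−18)] / (19! · N^19) = (1/19!) · 1 · (1 − 1/(10n)) · … · (1 − 18/(10n)). Each factor → 1 as N → ∞, so the limit is 1/19! = 1/121645100408832000.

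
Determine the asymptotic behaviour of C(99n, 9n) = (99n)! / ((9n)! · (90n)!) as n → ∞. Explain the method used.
C(99n, 9n) ~ (285311670611/10000000000)^(9n) · sqrt(11/(20π·9n))

Write N = 9n. Apply Stirling to each factorial:
  (11N)! ~ sqrt(2π·11N) · (11N/e)^(11N),
  N! ~ sqrt(2π N) · (N/e)^N,
  (10N)! ~ sqrt(2π·10N) · (10N/e)^(10N).
The exponential factors combine to (11N)^(11N) / (N^N · (10N)^(10N)) = 11^(11N)/10^(10N) = (11^11/10^10)^N = (285311670611/10000000000)^N.
The square-root prefactors combine to sqrt(2π·11N) / (sqrt(2π N)·sqrt(2π·10N)) = sqrt(11 / (2π·10·N)) = sqrt(11/(20π·9n)).
Substituting N = 9n: C(99n, 9n) ~ (285311670611/10000000000)^(9n) · sqrt(11/(20π·9n)).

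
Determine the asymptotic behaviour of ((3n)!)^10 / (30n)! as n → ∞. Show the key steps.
((3n)!)^10/(30n)! ~ ((2π·3n)^(9/2) / sqrt(10)) · 10^(−10·3n)  →  0

Write N = 3n. Stirling: N! ~ sqrt(2π N)(N/e)^N and (10N)! ~ sqrt(2π·10N)·(10N/e)^(10N).
  (N!)^10/(10N)! ~ (2π N)^(10/2) (N/e)^(10N) / [sqrt(2π·10N) (10N/e)^(10N)]
     = (2π N)^(10/2) / sqrt(2π·10N) · (N/(10N))^(10N)
     = (2π N)^((10−1)/2) / sqrt(10) · 10^(−10N).
Since 10^10 > 1, the factor 10^(−10N) decays exponentially, so the ratio → 0. Substituting N = 3n gives the stated form.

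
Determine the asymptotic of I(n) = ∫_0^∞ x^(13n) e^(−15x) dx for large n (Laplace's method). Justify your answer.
I(n) ~ (sqrt(2π·13n) / 15) · (13n/(15e))^(13n)

Write the integrand as exp(13n ln x − 15x) and set f(x) = 13n ln x − 15x. Then f'(x) = 13n/x − 15 = 0 at x* = 13n/15, and f''(x*) = −13n/x*^2 = −15^2/(13n). Laplace's method (interior maximum) gives
  I(n) ~ e^(f(x*)) · sqrt(2π / |f''(x*)|)
        = exp(13n ln(13n/15) − 13n) · sqrt(2π · 13n / 15^2)
        = (13n/15)^(13n) e^(−13n) · sqrt(2π·13n) / 15
        = (sqrt(2π·13n) / 15) · (13n/(15e))^(13n).
This matches Γ(13n+1)/15^(13n+1) with Stirling applied to Γ.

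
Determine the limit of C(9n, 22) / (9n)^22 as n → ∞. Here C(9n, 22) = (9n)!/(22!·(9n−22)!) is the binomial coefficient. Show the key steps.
lim = 1/22! = 1/1124000727777607680000

With N = 9n → ∞: C(N, 22) / N^22 = [N(N−1)…(N−21)] / (22! · N^22) = (1/22!) · 1 · (1 − 1/(9n)) · … · (1 − 21/(9n)). Each factor → 1 as N → ∞, so the limit is 1/22! = 1/1124000727777607680000.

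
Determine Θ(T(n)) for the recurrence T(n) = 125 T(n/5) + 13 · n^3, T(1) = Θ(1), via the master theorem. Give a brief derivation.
T(n) = Θ(n^3 log n)

log_5 125 = 3, and f(n) = 13 · n^3 = Θ(n^(log_5 125)). This is Case 2 of the master theorem: T(n) = Θ(f(n) · log n) = Θ(n^3 log n).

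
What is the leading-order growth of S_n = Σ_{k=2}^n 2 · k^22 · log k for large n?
S_n ~ 2 · n^23 log n / 23 − 2 · n^23 / 529

By integral comparison, S_n = ∫_1^n 2 · x^22 · log x dx + O(n^22 · log n). For the integral, ∫ x^22 log x dx = n^23 log n / 23 − n^23/529 (integration by parts). Hence S_n ~ 2 · n^23 log n / 23 − 2 · n^23 / 529.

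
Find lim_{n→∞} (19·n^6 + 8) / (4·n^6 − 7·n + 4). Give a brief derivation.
lim = 19/4

For large n the leading n^6 terms dominate both numerator and denominator. Dividing top and bottom by n^6, every other term tends to 0, leaving 19/4.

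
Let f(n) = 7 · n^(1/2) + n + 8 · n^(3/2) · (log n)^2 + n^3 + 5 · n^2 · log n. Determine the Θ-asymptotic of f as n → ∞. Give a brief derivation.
f(n) ∈ Θ(n^3)

Compare the terms by growth order. For large n, n^a · (log n)^b dominates n^a' · (log n)^b' iff a > a', or (a = a' and b > b'). Ranking the 5 terms shows the dominant one is n^3. Hence f(n) ∈ Θ(n^3).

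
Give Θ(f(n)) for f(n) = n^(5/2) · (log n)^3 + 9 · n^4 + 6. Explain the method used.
f(n) ∈ Θ(n^4)

Compare the terms by growth order. For large n, n^a · (log n)^b dominates n^a' · (log n)^b' iff a > a', or (a = a' and b > b'). Ranking the 3 terms shows the dominant one is 9 · n^4. Hence f(n) ∈ Θ(n^4).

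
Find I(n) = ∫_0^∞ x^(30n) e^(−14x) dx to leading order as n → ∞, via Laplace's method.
I(n) ~ (sqrt(2π·30n) / 14) · (30n/(14e))^(30n)

Write the integrand as exp(30n ln x − 14x) and set f(x) = 30n ln x − 14x. Then f'(x) = 30n/x − 14 = 0 at x* = 30n/14, and f''(x*) = −30n/x*^2 = −14^2/(30n). Laplace's method (interior maximum) gives
  I(n) ~ e^(f(x*)) · sqrt(2π / |f''(x*)|)
        = exp(30n ln(30n/14) − 30n) · sqrt(2π · 30n / 14^2)
        = (30n/14)^(30n) e^(−30n) · sqrt(2π·30n) / 14
        = (sqrt(2π·30n) / 14) · (30n/(14e))^(30n).
This matches Γ(30n+1)/14^(30n+1) with Stirling applied to Γ.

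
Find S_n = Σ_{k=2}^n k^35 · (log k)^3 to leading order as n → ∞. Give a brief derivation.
S_n ~ n^36 · (log n)^3 / 36

By integral comparison, S_n = ∫_1^n x^35 · (log x)^3 dx + O(n^35 · (log n)^3). For the integral, the leading term of ∫_1^n x^35 (log x)^3 dx is n^36/36 · (log n)^3 (by repeated integration by parts; each step lowers the log-exponent and produces a relatively O(1/log n) correction). Hence S_n ~ n^36 · (log n)^3 / 36.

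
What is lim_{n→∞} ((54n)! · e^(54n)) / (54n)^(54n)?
lim = ∞

Stirling: (54n)! ~ sqrt(2π·54n) · (54n/e)^(54n). Hence
  (54n)! · e^(54n) / (54n)^(54n) ~ sqrt(2π·54n) = sqrt(2π·54) · sqrt(n) → ∞.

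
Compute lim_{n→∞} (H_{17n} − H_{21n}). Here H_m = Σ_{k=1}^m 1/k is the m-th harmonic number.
lim = ln(17/21)

Euler-Maclaurin gives H_m = ln m + γ + 1/(2m) + O(1/m^2). The γ and O(1/m) terms cancel in the difference:
  H_{17n} − H_{21n} = ln(17n) − ln(21n) + O(1/n) = ln(17/21) + O(1/n).
Hence the limit is ln(17/21).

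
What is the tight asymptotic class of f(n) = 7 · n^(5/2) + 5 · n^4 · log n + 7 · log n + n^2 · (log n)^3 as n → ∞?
f(n) ∈ Θ(n^4 · log n)

Compare the terms by growth order. For large n, n^a · (log n)^b dominates n^a' · (log n)^b' iff a > a', or (a = a' and b > b'). Ranking the 4 terms shows the dominant one is 5 · n^4 · log n. Hence f(n) ∈ Θ(n^4 · log n).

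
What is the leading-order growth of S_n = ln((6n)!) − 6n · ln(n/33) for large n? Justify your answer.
S_n ~ 6n · (ln 198 − 1) + O(ln n)

Stirling: ln((6n)!) = 6n ln(6n) − 6n + O(ln n).
  S_n = 6n ln(6n) − 6n − 6n ln(n/33) + O(ln n)
      = 6n ln(6n) − 6n ln n + 6n ln 33 − 6n + O(ln n)
      = 6n ln 6 + 6n ln 33 − 6n + O(ln n)
      = 6n (ln 198 − 1) + O(ln n).
Numerically ln(198) − 1 ≈ 4.2883.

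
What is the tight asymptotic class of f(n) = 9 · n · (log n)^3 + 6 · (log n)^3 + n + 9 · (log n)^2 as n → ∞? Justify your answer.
f(n) ∈ Θ(n · (log n)^3)

Compare the terms by growth order. For large n, n^a · (log n)^b dominates n^a' · (log n)^b' iff a > a', or (a = a' and b > b'). Ranking the 4 terms shows the dominant one is 9 · n · (log n)^3. Hence f(n) ∈ Θ(n · (log n)^3).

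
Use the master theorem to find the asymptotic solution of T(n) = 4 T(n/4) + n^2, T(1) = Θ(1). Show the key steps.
T(n) = Θ(n^2)

log_4 4 ≈ 1.000. f(n) = n^2 dominates n^(log_4 4) since 2 > 1.000, and the regularity condition a·f(n/b) = 4·(n/4)^2 = (4/16)·n^2 ≤ c·f(n) holds with c = 4/16 ≈ 0.25 < 1. So this is Case 3: T(n) = Θ(f(n)) = Θ(n^2).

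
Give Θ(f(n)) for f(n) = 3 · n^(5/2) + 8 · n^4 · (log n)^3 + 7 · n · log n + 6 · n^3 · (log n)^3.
f(n) ∈ Θ(n^4 · (log n)^3)

Compare the terms by growth order. For large n, n^a · (log n)^b dominates n^a' · (log n)^b' iff a > a', or (a = a' and b > b'). Ranking the 4 terms shows the dominant one is 8 · n^4 · (log n)^3. Hence f(n) ∈ Θ(n^4 · (log n)^3).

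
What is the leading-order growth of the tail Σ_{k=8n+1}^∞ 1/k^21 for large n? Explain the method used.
Σ_{k>8n} 1/k^21 ~ 1/(20 · (8n)^20)

Compare to the integral: ∫_{8n}^∞ x^(−21) dx = [−x^(−20)/20]_{8n}^∞ = 1/((21−1)·(8n)^20). Euler-Maclaurin then gives
  Σ_{k>8n} 1/k^21 = ∫_{8n}^∞ dx/x^21 − 1/(2·(8n)^21) + O(1/(8n)^22).
(Equivalently this is ζ(21) − Σ_{k≤8n} 1/k^21.)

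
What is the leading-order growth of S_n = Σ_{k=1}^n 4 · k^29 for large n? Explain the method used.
S_n ~ 2 · n^30 / 15

By integral comparison (Euler-Maclaurin), Σ_{k=1}^n 4 · k^29 = 4 · ∫_0^n x^29 dx + O(n^29) = 4 · n^30/30 = 2 · n^30 / 15 + O(n^29). (Equivalently, Faulhaber's formula gives the same leading term.)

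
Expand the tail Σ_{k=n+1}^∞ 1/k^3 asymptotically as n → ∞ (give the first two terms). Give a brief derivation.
Σ_{k>n} 1/k^3 = 1/(2 · n^2) − 1/(2 · n^3) + O(1/n^4)

Compare to the integral: ∫_{n}^∞ x^(−3) dx = [−x^(−2)/2]_{n}^∞ = 1/((3−1)·n^2). The Euler-Maclaurin correction adds −f(n)/2 = −1/(2·n^3). Euler-Maclaurin then gives
  Σ_{k>n} 1/k^3 = ∫_{n}^∞ dx/x^3 − 1/(2·n^3) + O(1/n^4).
(Equivalently this is ζ(3) − Σ_{k≤n} 1/k^3.)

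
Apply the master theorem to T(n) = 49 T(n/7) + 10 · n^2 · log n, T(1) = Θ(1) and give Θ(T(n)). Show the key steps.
T(n) = Θ(n^2 · (log n)^2)

Here log_7 49 = 2 and f(n) = 10 · n^2 · log n = Θ(n^(log_7 49) · (log n)^1). This is the extended Case 2 of the master theorem (f matches the critical exponent up to log factors), giving T(n) = Θ(n^(log_7 49) · (log n)^(1+1)) = Θ(n^2 · (log n)^2).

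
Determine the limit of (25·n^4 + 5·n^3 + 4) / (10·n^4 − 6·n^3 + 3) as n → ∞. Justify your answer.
lim = 25/10 = 5/2

For large n the leading n^4 terms dominate both numerator and denominator. Dividing top and bottom by n^4, every other term tends to 0, leaving 25/10 = 5/2.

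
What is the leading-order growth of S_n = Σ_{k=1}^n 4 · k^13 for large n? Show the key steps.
S_n ~ 2 · n^14 / 7

By integral comparison (Euler-Maclaurin), Σ_{k=1}^n 4 · k^13 = 4 · ∫_0^n x^13 dx + O(n^13) = 4 · n^14/14 = 2 · n^14 / 7 + O(n^13). (Equivalently, Faulhaber's formula gives the same leading term.)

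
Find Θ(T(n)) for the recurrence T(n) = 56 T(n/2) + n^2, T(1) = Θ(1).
T(n) = Θ(n^(log_2 56))

Master theorem: compare f(n) = n^2 to n^(log_2 56) where log_2 56 ≈ 5.807. Since 2 < log_2 56, we have f(n) = O(n^(log_2 56 − ε)) for some ε > 0 — Case 1. Hence T(n) = Θ(n^(log_2 56)).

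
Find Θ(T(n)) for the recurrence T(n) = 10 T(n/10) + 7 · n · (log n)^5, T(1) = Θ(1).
T(n) = Θ(n · (log n)^6)

Here log_10 10 = 1 and f(n) = 7 · n · (log n)^5 = Θ(n^(log_10 10) · (log n)^5). This is the extended Case 2 of the master theorem (f matches the critical exponent up to log factors), giving T(n) = Θ(n^(log_10 10) · (log n)^(5+1)) = Θ(n · (log n)^6).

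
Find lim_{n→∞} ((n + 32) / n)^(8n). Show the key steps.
lim = e^256

Rewrite as (1 + 32/n)^(8n). By the standard limit (1 + x/n)^n → e^x, we have (1 + 32/n)^n → e^32, and raising to the 8th power gives e^256.
More precisely, ln[(1 + 32/n)^(8n)] = 8n · ln(1 + 32/n) = 8n · (32/n + O(1/n^2)) = 256 + O(1/n) → 256.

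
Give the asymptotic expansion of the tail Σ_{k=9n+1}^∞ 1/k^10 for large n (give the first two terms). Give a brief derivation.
Σ_{k>9n} 1/k^10 = 1/(9 · (9n)^9) − 1/(2 · (9n)^10) + O(1/(9n)^11)

Compare to the integral: ∫_{9n}^∞ x^(−10) dx = [−x^(−9)/9]_{9n}^∞ = 1/((10−1)·(9n)^9). The Euler-Maclaurin correction adds −f(9n)/2 = −1/(2·(9n)^10). Euler-Maclaurin then gives
  Σ_{k>9n} 1/k^10 = ∫_{9n}^∞ dx/x^10 − 1/(2·(9n)^10) + O(1/(9n)^11).
(Equivalently this is ζ(10) − Σ_{k≤9n} 1/k^10.)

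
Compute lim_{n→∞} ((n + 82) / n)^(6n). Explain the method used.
lim = e^492

Rewrite as (1 + 82/n)^(6n). By the standard limit (1 + x/n)^n → e^x, we have (1 + 82/n)^n → e^82, and raising to the 6th power gives e^492.
More precisely, ln[(1 + 82/n)^(6n)] = 6n · ln(1 + 82/n) = 6n · (82/n + O(1/n^2)) = 492 + O(1/n) → 492.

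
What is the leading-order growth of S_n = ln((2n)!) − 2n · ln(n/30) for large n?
S_n ~ 2n · (ln 60 − 1) + O(ln n)

Stirling: ln((2n)!) = 2n ln(2n) − 2n + O(ln n).
  S_n = 2n ln(2n) − 2n − 2n ln(n/30) + O(ln n)
      = 2n ln(2n) − 2n ln n + 2n ln 30 − 2n + O(ln n)
      = 2n ln 2 + 2n ln 30 − 2n + O(ln n)
      = 2n (ln 60 − 1) + O(ln n).
Numerically ln(60) − 1 ≈ 3.0943.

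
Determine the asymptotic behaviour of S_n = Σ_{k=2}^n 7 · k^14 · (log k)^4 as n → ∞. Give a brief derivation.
S_n ~ 7 · n^15 · (log n)^4 / 15

By integral comparison, S_n = ∫_1^n 7 · x^14 · (log x)^4 dx + O(n^14 · (log n)^4). For the integral, the leading term of ∫_1^n x^14 (log x)^4 dx is n^15/15 · (log n)^4 (by repeated integration by parts; each step lowers the log-exponent and produces a relatively O(1/log n) correction). Hence S_n ~ 7 · n^15 · (log n)^4 / 15.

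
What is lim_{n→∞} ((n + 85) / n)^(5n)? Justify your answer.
lim = e^425

Rewrite as (1 + 85/n)^(5n). By the standard limit (1 + x/n)^n → e^x, we have (1 + 85/n)^n → e^85, and raising to the 5th power gives e^425.
More precisely, ln[(1 + 85/n)^(5n)] = 5n · ln(1 + 85/n) = 5n · (85/n + O(1/n^2)) = 425 + O(1/n) → 425.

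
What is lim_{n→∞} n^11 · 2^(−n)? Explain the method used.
lim = 0

Exponentials with base > 1 dominate every fixed polynomial: for any fixed c, n^c / 2^n → 0 as n → ∞ (e.g. by the ratio test, or by writing 2^n = e^(n ln 2) and noting e^(n ln 2) / n^c → ∞). Hence n^11 · 2^(−n) = n^11 / 2^n → 0.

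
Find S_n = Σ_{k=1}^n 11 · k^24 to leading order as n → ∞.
S_n ~ 11 · n^25 / 25

By integral comparison (Euler-Maclaurin), Σ_{k=1}^n 11 · k^24 = 11 · ∫_0^n x^24 dx + O(n^24) = 11 · n^25/25 + O(n^24). (Equivalently, Faulhaber's formula gives the same leading term.)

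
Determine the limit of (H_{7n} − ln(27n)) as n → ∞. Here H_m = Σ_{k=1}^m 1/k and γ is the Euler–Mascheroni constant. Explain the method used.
lim = ln(7/27) + γ

By Euler-Maclaurin, H_m = ln m + γ + O(1/m). So
  H_{7n} − ln(27n) = ln(7n) + γ − ln(27n) + O(1/n)
                       = ln(7/27) + γ + O(1/n).
Hence the limit is ln(7/27) + γ.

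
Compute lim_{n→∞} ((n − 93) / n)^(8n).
lim = e^(−744)

Rewrite as (1 − 93/n)^(8n). By the standard limit (1 + x/n)^n → e^x, we have (1 − 93/n)^n → e^(−93), and raising to the 8th power gives e^(−744).
More precisely, ln[(1 − 93/n)^(8n)] = 8n · ln(1 − 93/n) = 8n · (-93/n + O(1/n^2)) = -744 + O(1/n) → -744.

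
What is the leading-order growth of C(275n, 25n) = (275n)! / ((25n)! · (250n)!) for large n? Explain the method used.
C(275n, 25n) ~ (285311670611/10000000000)^(25n) · sqrt(11/(20π·25n))

Write N = 25n. Apply Stirling to each factorial:
  (11N)! ~ sqrt(2π·11N) · (11N/e)^(11N),
  N! ~ sqrt(2π N) · (N/e)^N,
  (10N)! ~ sqrt(2π·10N) · (10N/e)^(10N).
The exponential factors combine to (11N)^(11N) / (N^N · (10N)^(10N)) = 11^(11N)/10^(10N) = (11^11/10^10)^N = (285311670611/10000000000)^N.
The square-root prefactors combine to sqrt(2π·11N) / (sqrt(2π N)·sqrt(2π·10N)) = sqrt(11 / (2π·10·N)) = sqrt(11/(20π·25n)).
Substituting N = 25n: C(275n, 25n) ~ (285311670611/10000000000)^(25n) · sqrt(11/(20π·25n)).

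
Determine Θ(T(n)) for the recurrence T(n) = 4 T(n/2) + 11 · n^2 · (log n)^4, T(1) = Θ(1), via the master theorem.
T(n) = Θ(n^2 · (log n)^5)

Here log_2 4 = 2 and f(n) = 11 · n^2 · (log n)^4 = Θ(n^(log_2 4) · (log n)^4). This is the extended Case 2 of the master theorem (f matches the critical exponent up to log factors), giving T(n) = Θ(n^(log_2 4) · (log n)^(4+1)) = Θ(n^2 · (log n)^5).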